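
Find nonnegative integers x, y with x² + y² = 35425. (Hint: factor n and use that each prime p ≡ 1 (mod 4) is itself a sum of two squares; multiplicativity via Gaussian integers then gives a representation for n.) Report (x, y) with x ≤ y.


Step 1: Factor n = 35425 = 5^2 · 13 · 109.
Step 2: Check the mod-4 condition on each prime factor: 5 ≡ 1 (mod 4), exponent 2; 13 ≡ 1 (mod 4), exponent 1; 109 ≡ 1 (mod 4), exponent 1.
All primes ≡ 3 (mod 4) appear to even exponent (or don't appear), so by the two-squares theorem n IS expressible as a sum of two squares.
Step 3: Build a representation. Group n = k² · m with k = 5 and m = 13 · 109 = 1417 (a product of primes ≡ 1 (mod 4)); a representation of m scales to one of n via (k·x)² + (k·y)² = k²(x² + y²). Each prime p ≡ 1 (mod 4) is itself a sum of two squares; find a² by testing p − a² for a perfect square:
  13: 13 − 1² = 12, 13 − 2² = 9 = 3² ⇒ 13 = 2² + 3².
  109: 109 − 1² = 108, 109 − 2² = 105, 109 − 3² = 100 = 10² ⇒ 109 = 3² + 10².
  Combine using the Brahmagupta–Fibonacci identity (a² + b²)(c² + d²) = (ac − bd)² + (ad + bc)² = (ac + bd)² + (ad − bc)²:
  13 · 109 = 1417: from (2² + 3²)(3² + 10²), take (2·3 − 3·10, 2·10 + 3·3) = (6 − 30, 20 + 9) = (-24, 29); dropping signs (only squares matter) gives (24, 29); check 24² + 29² = 576 + 841 = 1417 ✓.
  Scale by k = 5: (5·24, 5·29) = (120, 145).
Step 4: Order so x ≤ y and verify: 120² + 145² = 14400 + 21025 = 35425 = n. ✓

n = 35425 = 120² + 145² (one valid representation with x ≤ y).


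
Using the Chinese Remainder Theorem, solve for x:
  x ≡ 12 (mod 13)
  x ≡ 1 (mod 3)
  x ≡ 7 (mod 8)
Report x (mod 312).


Moduli 13, 3, 8 are pairwise coprime; by CRT there is a unique solution modulo M = 13 · 3 · 8 = 312.
Solve pairwise, accumulating the modulus:
  Start with x ≡ 12 (mod 13).
  Combine with x ≡ 1 (mod 3): since gcd(13, 3) = 1, we get a unique residue mod 39.
    Write x = 12 + 13·t and substitute into x ≡ 1 (mod 3): 13·t ≡ 1 − 12 = -11 (mod 3).
    Reduce coefficients mod 3: 1·t ≡ 1 (mod 3).
    So t ≡ 1 (mod 3).
    Then x = 12 + 13·1 = 25, valid modulo lcm(13, 3) = 39: x ≡ 25 (mod 39).
  Combine with x ≡ 7 (mod 8): since gcd(39, 8) = 1, we get a unique residue mod 312.
    Write x = 25 + 39·t and substitute into x ≡ 7 (mod 8): 39·t ≡ 7 − 25 = -18 (mod 8).
    Reduce coefficients mod 8: 7·t ≡ 6 (mod 8).
    The inverse of 7 mod 8 is 7 (since 7·7 = 49 = 6·8 + 1), so t ≡ 7·6 = 42 ≡ 2 (mod 8).
    Then x = 25 + 39·2 = 103, valid modulo lcm(39, 8) = 312: x ≡ 103 (mod 312).
Verify: 103 mod 13 = 12 ✓, 103 mod 3 = 1 ✓, 103 mod 8 = 7 ✓.

x ≡ 103 (mod 312).


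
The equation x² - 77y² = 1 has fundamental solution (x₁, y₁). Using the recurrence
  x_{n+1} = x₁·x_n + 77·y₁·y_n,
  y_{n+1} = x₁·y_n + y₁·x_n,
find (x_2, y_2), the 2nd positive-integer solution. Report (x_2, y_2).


Step 1: Find the fundamental solution (x₁, y₁) of x² - 77y² = 1.
  Expand √77 as a continued fraction. a₀ = ⌊√77⌋ = 8; iterate m_{k+1} = d_k·a_k − m_k, d_{k+1} = (77 − m_{k+1}²)/d_k, a_{k+1} = ⌊(a₀ + m_{k+1})/d_{k+1}⌋ (starting m₀ = 0, d₀ = 1), with convergents p_k = a_k·p_{k-1} + p_{k-2}, q_k = a_k·q_{k-1} + q_{k-2} (p₋₁ = 1, q₋₁ = 0):
  k = 0: a₀ = 8; p₀/q₀ = 8/1; p₀² − 77·q₀² = 64 − 77 = -13.
  k = 1: m = 8, d = 13, a = ⌊(8 + 8)/13⌋ = 1; p/q = (1·8 + 1)/(1·1 + 0) = 9/1; p² − 77·q² = 81 − 77 = 4.
  k = 2: m = 5, d = 4, a = ⌊(8 + 5)/4⌋ = 3; p/q = (3·9 + 8)/(3·1 + 1) = 35/4; p² − 77·q² = 1225 − 1232 = -7.
  k = 3: m = 7, d = 7, a = ⌊(8 + 7)/7⌋ = 2; p/q = (2·35 + 9)/(2·4 + 1) = 79/9; p² − 77·q² = 6241 − 6237 = 4.
  k = 4: m = 7, d = 4, a = ⌊(8 + 7)/4⌋ = 3; p/q = (3·79 + 35)/(3·9 + 4) = 272/31; p² − 77·q² = 73984 − 73997 = -13.
  k = 5: m = 5, d = 13, a = ⌊(8 + 5)/13⌋ = 1; p/q = (1·272 + 79)/(1·31 + 9) = 351/40; p² − 77·q² = 123201 − 123200 = 1.
  The first convergent with p² − 77·q² = 1 gives the fundamental solution (x₁, y₁) = (351, 40).
Step 2: Apply the recurrence (x_{n+1}, y_{n+1}) = (x₁x_n + 77y₁y_n, x₁y_n + y₁x_n) repeatedly.
  From (x_1, y_1) = (351, 40): x_2 = 351·351 + 77·40·40 = 246401; y_2 = 351·40 + 40·351 = 28080.
Step 3: Verify x_2² - 77·y_2² = 60713452801 - 60713452800 = 1 (should be 1). ✓

(x_1, y_1) = (351, 40); (x_2, y_2) = (246401, 28080).


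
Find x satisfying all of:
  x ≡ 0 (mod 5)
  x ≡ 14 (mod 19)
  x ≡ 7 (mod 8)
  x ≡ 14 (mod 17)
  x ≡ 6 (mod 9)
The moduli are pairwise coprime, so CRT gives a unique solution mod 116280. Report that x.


Product of moduli M = 5 · 19 · 8 · 17 · 9 = 116280.
Merge one congruence at a time:
  Start: x ≡ 0 (mod 5).
  Combine with x ≡ 14 (mod 19); new modulus lcm = 95.
    Write x = 0 + 5·t and substitute into x ≡ 14 (mod 19): 5·t ≡ 14 − 0 = 14 (mod 19).
    The inverse of 5 mod 19 is 4 (since 5·4 = 20 = 1·19 + 1), so t ≡ 4·14 = 56 ≡ 18 (mod 19).
    Then x = 0 + 5·18 = 90, valid modulo lcm(5, 19) = 95: x ≡ 90 (mod 95).
  Combine with x ≡ 7 (mod 8); new modulus lcm = 760.
    Write x = 90 + 95·t and substitute into x ≡ 7 (mod 8): 95·t ≡ 7 − 90 = -83 (mod 8).
    Reduce coefficients mod 8: 7·t ≡ 5 (mod 8).
    The inverse of 7 mod 8 is 7 (since 7·7 = 49 = 6·8 + 1), so t ≡ 7·5 = 35 ≡ 3 (mod 8).
    Then x = 90 + 95·3 = 375, valid modulo lcm(95, 8) = 760: x ≡ 375 (mod 760).
  Combine with x ≡ 14 (mod 17); new modulus lcm = 12920.
    Write x = 375 + 760·t and substitute into x ≡ 14 (mod 17): 760·t ≡ 14 − 375 = -361 (mod 17).
    Reduce coefficients mod 17: 12·t ≡ 13 (mod 17).
    The inverse of 12 mod 17 is 10 (since 12·10 = 120 = 7·17 + 1), so t ≡ 10·13 = 130 ≡ 11 (mod 17).
    Then x = 375 + 760·11 = 8735, valid modulo lcm(760, 17) = 12920: x ≡ 8735 (mod 12920).
  Combine with x ≡ 6 (mod 9); new modulus lcm = 116280.
    Write x = 8735 + 12920·t and substitute into x ≡ 6 (mod 9): 12920·t ≡ 6 − 8735 = -8729 (mod 9).
    Reduce coefficients mod 9: 5·t ≡ 1 (mod 9).
    The inverse of 5 mod 9 is 2 (since 5·2 = 10 = 1·9 + 1), so t ≡ 2·1 = 2 ≡ 2 (mod 9).
    Then x = 8735 + 12920·2 = 34575, valid modulo lcm(12920, 9) = 116280: x ≡ 34575 (mod 116280).
Verify against each original: 34575 mod 5 = 0, 34575 mod 19 = 14, 34575 mod 8 = 7, 34575 mod 17 = 14, 34575 mod 9 = 6.

x ≡ 34575 (mod 116280).


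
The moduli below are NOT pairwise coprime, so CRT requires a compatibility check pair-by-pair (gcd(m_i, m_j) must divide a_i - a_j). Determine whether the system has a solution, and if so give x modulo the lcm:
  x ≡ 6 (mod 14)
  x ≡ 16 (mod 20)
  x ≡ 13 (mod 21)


Moduli 14, 20, 21 are not pairwise coprime, so CRT works modulo lcm(m_i) when all pairwise compatibility conditions hold.
Pairwise compatibility: gcd(m_i, m_j) must divide a_i - a_j for every pair.
Merge one congruence at a time:
  Start: x ≡ 6 (mod 14).
  Combine with x ≡ 16 (mod 20): gcd(14, 20) = 2; 16 - 6 = 10, which IS divisible by 2, so compatible.
    Write x = 6 + 14·t and substitute into x ≡ 16 (mod 20): 14·t ≡ 16 − 6 = 10 (mod 20).
    Divide the congruence (and modulus) by g = 2: 7·t ≡ 5 (mod 10).
    The inverse of 7 mod 10 is 3 (since 7·3 = 21 = 2·10 + 1), so t ≡ 3·5 = 15 ≡ 5 (mod 10).
    Then x = 6 + 14·5 = 76, valid modulo lcm(14, 20) = 140: x ≡ 76 (mod 140).
  Combine with x ≡ 13 (mod 21): gcd(140, 21) = 7; 13 - 76 = -63, which IS divisible by 7, so compatible.
    Write x = 76 + 140·t and substitute into x ≡ 13 (mod 21): 140·t ≡ 13 − 76 = -63 (mod 21).
    Divide the congruence (and modulus) by g = 7: 20·t ≡ -9 (mod 3).
    Reduce coefficients mod 3: 2·t ≡ 0 (mod 3).
    The inverse of 2 mod 3 is 2 (since 2·2 = 4 = 1·3 + 1), so t ≡ 2·0 = 0 ≡ 0 (mod 3).
    Then x = 76 + 140·0 = 76, valid modulo lcm(140, 21) = 420: x ≡ 76 (mod 420).
Verify: 76 mod 14 = 6, 76 mod 20 = 16, 76 mod 21 = 13.

x ≡ 76 (mod 420).


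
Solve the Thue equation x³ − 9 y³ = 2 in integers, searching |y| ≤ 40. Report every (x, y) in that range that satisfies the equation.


The equation is x³ - 9y³ = 2. For fixed y, x³ = 9·y³ + 2, so a solution requires the RHS to be a perfect cube.
Strategy: iterate y from -40 to 40, compute RHS = 9·y³ + 2, and check whether it is a (positive or negative) perfect cube.
Check small values of y:
  y = 0: RHS = 2 is not a perfect cube.
  y = 1: RHS = 11 is not a perfect cube.
  y = -1: RHS = -7 is not a perfect cube.
  y = 2: RHS = 74 is not a perfect cube.
  y = -2: RHS = -70 is not a perfect cube.
  y = 3: RHS = 245 is not a perfect cube.
  y = -3: RHS = -241 is not a perfect cube.
Continuing the search up to |y| = 40 finds no solutions either.
No (x, y) in the scanned range satisfies the equation.

No integer solutions with |y| ≤ 40.


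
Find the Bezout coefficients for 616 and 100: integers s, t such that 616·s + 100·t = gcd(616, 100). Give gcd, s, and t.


Euclidean algorithm on (616, 100) — divide until remainder is 0:
  616 = 6 · 100 + 16
  100 = 6 · 16 + 4
  16 = 4 · 4 + 0
gcd(616, 100) = 4.
Track Bezout coefficients alongside the remainders: start with r₀ = 616 = a·1 + b·0 (s = 1, t = 0) and r₁ = 100 = a·0 + b·1 (s = 0, t = 1); each new remainder r_{k+1} = r_{k-1} − q_k·r_k inherits s_{k+1} = s_{k-1} − q_k·s_k, t_{k+1} = t_{k-1} − q_k·t_k, so r_k = a·s_k + b·t_k at every step:
  q = 6: r = 16, s = 1 − 6·0 = 1, t = 0 − 6·1 = -6  (check: 616·1 + 100·(-6) = 16)
  q = 6: r = 4, s = 0 − 6·1 = -6, t = 1 − 6·(-6) = 37  (check: 616·(-6) + 100·37 = 4)
The row with r = 4 (the gcd) gives the Bezout coefficients s = -6, t = 37.
Result: 616 · (-6) + 100 · (37) = 4.

gcd(616, 100) = 4; s = -6, t = 37 (check: 616·(-6) + 100·37 = 4).


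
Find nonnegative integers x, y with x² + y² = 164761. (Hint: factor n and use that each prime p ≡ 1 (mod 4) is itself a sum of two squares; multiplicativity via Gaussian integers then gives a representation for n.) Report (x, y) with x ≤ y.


Step 1: Factor n = 164761 = 37 · 61 · 73.
Step 2: Check the mod-4 condition on each prime factor: 37 ≡ 1 (mod 4), exponent 1; 61 ≡ 1 (mod 4), exponent 1; 73 ≡ 1 (mod 4), exponent 1.
All primes ≡ 3 (mod 4) appear to even exponent (or don't appear), so by the two-squares theorem n IS expressible as a sum of two squares.
Step 3: Build a representation. Here n = 37 · 61 · 73 is a product of primes ≡ 1 (mod 4). Each prime p ≡ 1 (mod 4) is itself a sum of two squares; find a² by testing p − a² for a perfect square:
  37: 37 − 1² = 36 = 6² ⇒ 37 = 1² + 6².
  61: 61 − 1² = 60, 61 − 2² = 57, 61 − 3² = 52, 61 − 4² = 45, 61 − 5² = 36 = 6² ⇒ 61 = 5² + 6².
  73: 73 − 1² = 72, 73 − 2² = 69, 73 − 3² = 64 = 8² ⇒ 73 = 3² + 8².
  Combine using the Brahmagupta–Fibonacci identity (a² + b²)(c² + d²) = (ac − bd)² + (ad + bc)² = (ac + bd)² + (ad − bc)²:
  37 · 61 = 2257: from (1² + 6²)(5² + 6²), take (1·5 − 6·6, 1·6 + 6·5) = (5 − 36, 6 + 30) = (-31, 36); dropping signs (only squares matter) gives (31, 36); check 31² + 36² = 961 + 1296 = 2257 ✓.
  2257 · 73 = 164761: from (31² + 36²)(3² + 8²), take (31·3 − 36·8, 31·8 + 36·3) = (93 − 288, 248 + 108) = (-195, 356); dropping signs (only squares matter) gives (195, 356); check 195² + 356² = 38025 + 126736 = 164761 ✓.
Step 4: Order so x ≤ y and verify: 195² + 356² = 38025 + 126736 = 164761 = n. ✓

n = 164761 = 195² + 356² (one valid representation with x ≤ y).


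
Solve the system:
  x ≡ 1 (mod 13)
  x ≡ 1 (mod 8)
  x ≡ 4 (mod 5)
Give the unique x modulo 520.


Moduli 13, 8, 5 are pairwise coprime; by CRT there is a unique solution modulo M = 13 · 8 · 5 = 520.
Solve pairwise, accumulating the modulus:
  Start with x ≡ 1 (mod 13).
  Combine with x ≡ 1 (mod 8): since gcd(13, 8) = 1, we get a unique residue mod 104.
    Write x = 1 + 13·t and substitute into x ≡ 1 (mod 8): 13·t ≡ 1 − 1 = 0 (mod 8).
    Reduce coefficients mod 8: 5·t ≡ 0 (mod 8).
    The inverse of 5 mod 8 is 5 (since 5·5 = 25 = 3·8 + 1), so t ≡ 5·0 = 0 ≡ 0 (mod 8).
    Then x = 1 + 13·0 = 1, valid modulo lcm(13, 8) = 104: x ≡ 1 (mod 104).
  Combine with x ≡ 4 (mod 5): since gcd(104, 5) = 1, we get a unique residue mod 520.
    Write x = 1 + 104·t and substitute into x ≡ 4 (mod 5): 104·t ≡ 4 − 1 = 3 (mod 5).
    Reduce coefficients mod 5: 4·t ≡ 3 (mod 5).
    The inverse of 4 mod 5 is 4 (since 4·4 = 16 = 3·5 + 1), so t ≡ 4·3 = 12 ≡ 2 (mod 5).
    Then x = 1 + 104·2 = 209, valid modulo lcm(104, 5) = 520: x ≡ 209 (mod 520).
Verify: 209 mod 13 = 1 ✓, 209 mod 8 = 1 ✓, 209 mod 5 = 4 ✓.

x ≡ 209 (mod 520).


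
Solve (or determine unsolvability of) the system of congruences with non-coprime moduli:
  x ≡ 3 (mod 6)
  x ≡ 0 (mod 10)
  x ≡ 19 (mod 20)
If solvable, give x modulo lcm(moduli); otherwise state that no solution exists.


Moduli 6, 10, 20 are not pairwise coprime, so CRT works modulo lcm(m_i) when all pairwise compatibility conditions hold.
Pairwise compatibility: gcd(m_i, m_j) must divide a_i - a_j for every pair.
Merge one congruence at a time:
  Start: x ≡ 3 (mod 6).
  Combine with x ≡ 0 (mod 10): gcd(6, 10) = 2, and 0 - 3 = -3 is NOT divisible by 2.
    ⇒ system is inconsistent (no integer solution).

No solution (the system is inconsistent).


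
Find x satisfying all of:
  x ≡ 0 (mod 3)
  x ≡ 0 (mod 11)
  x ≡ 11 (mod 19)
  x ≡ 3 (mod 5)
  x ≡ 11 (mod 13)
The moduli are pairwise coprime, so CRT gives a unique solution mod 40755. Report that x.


Product of moduli M = 3 · 11 · 19 · 5 · 13 = 40755.
Merge one congruence at a time:
  Start: x ≡ 0 (mod 3).
  Combine with x ≡ 0 (mod 11); new modulus lcm = 33.
    Write x = 0 + 3·t and substitute into x ≡ 0 (mod 11): 3·t ≡ 0 − 0 = 0 (mod 11).
    The inverse of 3 mod 11 is 4 (since 3·4 = 12 = 1·11 + 1), so t ≡ 4·0 = 0 ≡ 0 (mod 11).
    Then x = 0 + 3·0 = 0, valid modulo lcm(3, 11) = 33: x ≡ 0 (mod 33).
  Combine with x ≡ 11 (mod 19); new modulus lcm = 627.
    Write x = 0 + 33·t and substitute into x ≡ 11 (mod 19): 33·t ≡ 11 − 0 = 11 (mod 19).
    Reduce coefficients mod 19: 14·t ≡ 11 (mod 19).
    The inverse of 14 mod 19 is 15 (since 14·15 = 210 = 11·19 + 1), so t ≡ 15·11 = 165 ≡ 13 (mod 19).
    Then x = 0 + 33·13 = 429, valid modulo lcm(33, 19) = 627: x ≡ 429 (mod 627).
  Combine with x ≡ 3 (mod 5); new modulus lcm = 3135.
    Write x = 429 + 627·t and substitute into x ≡ 3 (mod 5): 627·t ≡ 3 − 429 = -426 (mod 5).
    Reduce coefficients mod 5: 2·t ≡ 4 (mod 5).
    The inverse of 2 mod 5 is 3 (since 2·3 = 6 = 1·5 + 1), so t ≡ 3·4 = 12 ≡ 2 (mod 5).
    Then x = 429 + 627·2 = 1683, valid modulo lcm(627, 5) = 3135: x ≡ 1683 (mod 3135).
  Combine with x ≡ 11 (mod 13); new modulus lcm = 40755.
    Write x = 1683 + 3135·t and substitute into x ≡ 11 (mod 13): 3135·t ≡ 11 − 1683 = -1672 (mod 13).
    Reduce coefficients mod 13: 2·t ≡ 5 (mod 13).
    The inverse of 2 mod 13 is 7 (since 2·7 = 14 = 1·13 + 1), so t ≡ 7·5 = 35 ≡ 9 (mod 13).
    Then x = 1683 + 3135·9 = 29898, valid modulo lcm(3135, 13) = 40755: x ≡ 29898 (mod 40755).
Verify against each original: 29898 mod 3 = 0, 29898 mod 11 = 0, 29898 mod 19 = 11, 29898 mod 5 = 3, 29898 mod 13 = 11.

x ≡ 29898 (mod 40755).


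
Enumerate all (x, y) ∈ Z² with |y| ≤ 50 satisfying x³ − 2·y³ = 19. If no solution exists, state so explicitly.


The equation is x³ - 2y³ = 19. For fixed y, x³ = 2·y³ + 19, so a solution requires the RHS to be a perfect cube.
Strategy: iterate y from -50 to 50, compute RHS = 2·y³ + 19, and check whether it is a (positive or negative) perfect cube.
Check small values of y:
  y = 0: RHS = 19 is not a perfect cube.
  y = 1: RHS = 21 is not a perfect cube.
  y = -1: RHS = 17 is not a perfect cube.
  y = 2: RHS = 35 is not a perfect cube.
  y = -2: RHS = 3 is not a perfect cube.
  y = 3: RHS = 73 is not a perfect cube.
  y = -3: RHS = -35 is not a perfect cube.
Continuing the search up to |y| = 50 finds no solutions either.
No (x, y) in the scanned range satisfies the equation.

No integer solutions with |y| ≤ 50.


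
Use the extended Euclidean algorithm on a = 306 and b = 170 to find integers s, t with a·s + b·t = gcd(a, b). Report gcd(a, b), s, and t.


Euclidean algorithm on (306, 170) — divide until remainder is 0:
  306 = 1 · 170 + 136
  170 = 1 · 136 + 34
  136 = 4 · 34 + 0
gcd(306, 170) = 34.
Track Bezout coefficients alongside the remainders: start with r₀ = 306 = a·1 + b·0 (s = 1, t = 0) and r₁ = 170 = a·0 + b·1 (s = 0, t = 1); each new remainder r_{k+1} = r_{k-1} − q_k·r_k inherits s_{k+1} = s_{k-1} − q_k·s_k, t_{k+1} = t_{k-1} − q_k·t_k, so r_k = a·s_k + b·t_k at every step:
  q = 1: r = 136, s = 1 − 1·0 = 1, t = 0 − 1·1 = -1  (check: 306·1 + 170·(-1) = 136)
  q = 1: r = 34, s = 0 − 1·1 = -1, t = 1 − 1·(-1) = 2  (check: 306·(-1) + 170·2 = 34)
The row with r = 34 (the gcd) gives the Bezout coefficients s = -1, t = 2.
Result: 306 · (-1) + 170 · (2) = 34.

gcd(306, 170) = 34; s = -1, t = 2 (check: 306·(-1) + 170·2 = 34).


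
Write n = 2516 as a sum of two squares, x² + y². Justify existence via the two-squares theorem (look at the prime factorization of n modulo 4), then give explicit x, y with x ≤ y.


Step 1: Factor n = 2516 = 2^2 · 17 · 37.
Step 2: Check the mod-4 condition on each prime factor: 2 = 2 (special); 17 ≡ 1 (mod 4), exponent 1; 37 ≡ 1 (mod 4), exponent 1.
All primes ≡ 3 (mod 4) appear to even exponent (or don't appear), so by the two-squares theorem n IS expressible as a sum of two squares.
Step 3: Build a representation. Group n = k² · m with k = 2 and m = 17 · 37 = 629 (a product of primes ≡ 1 (mod 4)); a representation of m scales to one of n via (k·x)² + (k·y)² = k²(x² + y²). Each prime p ≡ 1 (mod 4) is itself a sum of two squares; find a² by testing p − a² for a perfect square:
  17: 17 − 1² = 16 = 4² ⇒ 17 = 1² + 4².
  37: 37 − 1² = 36 = 6² ⇒ 37 = 1² + 6².
  Combine using the Brahmagupta–Fibonacci identity (a² + b²)(c² + d²) = (ac − bd)² + (ad + bc)² = (ac + bd)² + (ad − bc)²:
  17 · 37 = 629: from (1² + 4²)(1² + 6²), take (1·1 − 4·6, 1·6 + 4·1) = (1 − 24, 6 + 4) = (-23, 10); dropping signs (only squares matter) gives (23, 10); check 23² + 10² = 529 + 100 = 629 ✓.
  Scale by k = 2: (2·23, 2·10) = (46, 20).
Step 4: Order so x ≤ y and verify: 20² + 46² = 400 + 2116 = 2516 = n. ✓

n = 2516 = 20² + 46² (one valid representation with x ≤ y).


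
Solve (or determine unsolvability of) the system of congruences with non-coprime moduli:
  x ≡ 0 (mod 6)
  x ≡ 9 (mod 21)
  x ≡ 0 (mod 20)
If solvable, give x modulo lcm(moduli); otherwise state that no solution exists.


Moduli 6, 21, 20 are not pairwise coprime, so CRT works modulo lcm(m_i) when all pairwise compatibility conditions hold.
Pairwise compatibility: gcd(m_i, m_j) must divide a_i - a_j for every pair.
Merge one congruence at a time:
  Start: x ≡ 0 (mod 6).
  Combine with x ≡ 9 (mod 21): gcd(6, 21) = 3; 9 - 0 = 9, which IS divisible by 3, so compatible.
    Write x = 0 + 6·t and substitute into x ≡ 9 (mod 21): 6·t ≡ 9 − 0 = 9 (mod 21).
    Divide the congruence (and modulus) by g = 3: 2·t ≡ 3 (mod 7).
    The inverse of 2 mod 7 is 4 (since 2·4 = 8 = 1·7 + 1), so t ≡ 4·3 = 12 ≡ 5 (mod 7).
    Then x = 0 + 6·5 = 30, valid modulo lcm(6, 21) = 42: x ≡ 30 (mod 42).
  Combine with x ≡ 0 (mod 20): gcd(42, 20) = 2; 0 - 30 = -30, which IS divisible by 2, so compatible.
    Write x = 30 + 42·t and substitute into x ≡ 0 (mod 20): 42·t ≡ 0 − 30 = -30 (mod 20).
    Divide the congruence (and modulus) by g = 2: 21·t ≡ -15 (mod 10).
    Reduce coefficients mod 10: 1·t ≡ 5 (mod 10).
    So t ≡ 5 (mod 10).
    Then x = 30 + 42·5 = 240, valid modulo lcm(42, 20) = 420: x ≡ 240 (mod 420).
Verify: 240 mod 6 = 0, 240 mod 21 = 9, 240 mod 20 = 0.

x ≡ 240 (mod 420).


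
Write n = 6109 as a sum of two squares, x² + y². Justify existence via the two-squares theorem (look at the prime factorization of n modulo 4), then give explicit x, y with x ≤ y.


Step 1: Factor n = 6109 = 41 · 149.
Step 2: Check the mod-4 condition on each prime factor: 41 ≡ 1 (mod 4), exponent 1; 149 ≡ 1 (mod 4), exponent 1.
All primes ≡ 3 (mod 4) appear to even exponent (or don't appear), so by the two-squares theorem n IS expressible as a sum of two squares.
Step 3: Build a representation. Here n = 41 · 149 is a product of primes ≡ 1 (mod 4). Each prime p ≡ 1 (mod 4) is itself a sum of two squares; find a² by testing p − a² for a perfect square:
  41: 41 − 1² = 40, 41 − 2² = 37, 41 − 3² = 32, 41 − 4² = 25 = 5² ⇒ 41 = 4² + 5².
  149: 149 − 1² = 148, 149 − 2² = 145, 149 − 3² = 140, 149 − 4² = 133, 149 − 5² = 124, 149 − 6² = 113, 149 − 7² = 100 = 10² ⇒ 149 = 7² + 10².
  Combine using the Brahmagupta–Fibonacci identity (a² + b²)(c² + d²) = (ac − bd)² + (ad + bc)² = (ac + bd)² + (ad − bc)²:
  41 · 149 = 6109: from (4² + 5²)(7² + 10²), take (4·7 − 5·10, 4·10 + 5·7) = (28 − 50, 40 + 35) = (-22, 75); dropping signs (only squares matter) gives (22, 75); check 22² + 75² = 484 + 5625 = 6109 ✓.
Step 4: Order so x ≤ y and verify: 22² + 75² = 484 + 5625 = 6109 = n. ✓

n = 6109 = 22² + 75² (one valid representation with x ≤ y).


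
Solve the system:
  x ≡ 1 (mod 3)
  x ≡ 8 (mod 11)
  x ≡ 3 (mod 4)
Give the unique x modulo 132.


Moduli 3, 11, 4 are pairwise coprime; by CRT there is a unique solution modulo M = 3 · 11 · 4 = 132.
Solve pairwise, accumulating the modulus:
  Start with x ≡ 1 (mod 3).
  Combine with x ≡ 8 (mod 11): since gcd(3, 11) = 1, we get a unique residue mod 33.
    Write x = 1 + 3·t and substitute into x ≡ 8 (mod 11): 3·t ≡ 8 − 1 = 7 (mod 11).
    The inverse of 3 mod 11 is 4 (since 3·4 = 12 = 1·11 + 1), so t ≡ 4·7 = 28 ≡ 6 (mod 11).
    Then x = 1 + 3·6 = 19, valid modulo lcm(3, 11) = 33: x ≡ 19 (mod 33).
  Combine with x ≡ 3 (mod 4): since gcd(33, 4) = 1, we get a unique residue mod 132.
    Write x = 19 + 33·t and substitute into x ≡ 3 (mod 4): 33·t ≡ 3 − 19 = -16 (mod 4).
    Reduce coefficients mod 4: 1·t ≡ 0 (mod 4).
    So t ≡ 0 (mod 4).
    Then x = 19 + 33·0 = 19, valid modulo lcm(33, 4) = 132: x ≡ 19 (mod 132).
Verify: 19 mod 3 = 1 ✓, 19 mod 11 = 8 ✓, 19 mod 4 = 3 ✓.

x ≡ 19 (mod 132).


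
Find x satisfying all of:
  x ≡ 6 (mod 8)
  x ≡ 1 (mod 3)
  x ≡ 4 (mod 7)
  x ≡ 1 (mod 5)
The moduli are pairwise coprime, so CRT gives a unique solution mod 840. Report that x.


Product of moduli M = 8 · 3 · 7 · 5 = 840.
Merge one congruence at a time:
  Start: x ≡ 6 (mod 8).
  Combine with x ≡ 1 (mod 3); new modulus lcm = 24.
    Write x = 6 + 8·t and substitute into x ≡ 1 (mod 3): 8·t ≡ 1 − 6 = -5 (mod 3).
    Reduce coefficients mod 3: 2·t ≡ 1 (mod 3).
    The inverse of 2 mod 3 is 2 (since 2·2 = 4 = 1·3 + 1), so t ≡ 2·1 = 2 ≡ 2 (mod 3).
    Then x = 6 + 8·2 = 22, valid modulo lcm(8, 3) = 24: x ≡ 22 (mod 24).
  Combine with x ≡ 4 (mod 7); new modulus lcm = 168.
    Write x = 22 + 24·t and substitute into x ≡ 4 (mod 7): 24·t ≡ 4 − 22 = -18 (mod 7).
    Reduce coefficients mod 7: 3·t ≡ 3 (mod 7).
    The inverse of 3 mod 7 is 5 (since 3·5 = 15 = 2·7 + 1), so t ≡ 5·3 = 15 ≡ 1 (mod 7).
    Then x = 22 + 24·1 = 46, valid modulo lcm(24, 7) = 168: x ≡ 46 (mod 168).
  Combine with x ≡ 1 (mod 5); new modulus lcm = 840.
    Write x = 46 + 168·t and substitute into x ≡ 1 (mod 5): 168·t ≡ 1 − 46 = -45 (mod 5).
    Reduce coefficients mod 5: 3·t ≡ 0 (mod 5).
    The inverse of 3 mod 5 is 2 (since 3·2 = 6 = 1·5 + 1), so t ≡ 2·0 = 0 ≡ 0 (mod 5).
    Then x = 46 + 168·0 = 46, valid modulo lcm(168, 5) = 840: x ≡ 46 (mod 840).
Verify against each original: 46 mod 8 = 6, 46 mod 3 = 1, 46 mod 7 = 4, 46 mod 5 = 1.

x ≡ 46 (mod 840).


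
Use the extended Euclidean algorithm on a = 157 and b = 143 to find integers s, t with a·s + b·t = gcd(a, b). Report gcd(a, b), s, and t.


Euclidean algorithm on (157, 143) — divide until remainder is 0:
  157 = 1 · 143 + 14
  143 = 10 · 14 + 3
  14 = 4 · 3 + 2
  3 = 1 · 2 + 1
  2 = 2 · 1 + 0
gcd(157, 143) = 1.
Track Bezout coefficients alongside the remainders: start with r₀ = 157 = a·1 + b·0 (s = 1, t = 0) and r₁ = 143 = a·0 + b·1 (s = 0, t = 1); each new remainder r_{k+1} = r_{k-1} − q_k·r_k inherits s_{k+1} = s_{k-1} − q_k·s_k, t_{k+1} = t_{k-1} − q_k·t_k, so r_k = a·s_k + b·t_k at every step:
  q = 1: r = 14, s = 1 − 1·0 = 1, t = 0 − 1·1 = -1  (check: 157·1 + 143·(-1) = 14)
  q = 10: r = 3, s = 0 − 10·1 = -10, t = 1 − 10·(-1) = 11  (check: 157·(-10) + 143·11 = 3)
  q = 4: r = 2, s = 1 − 4·(-10) = 41, t = -1 − 4·11 = -45  (check: 157·41 + 143·(-45) = 2)
  q = 1: r = 1, s = -10 − 1·41 = -51, t = 11 − 1·(-45) = 56  (check: 157·(-51) + 143·56 = 1)
The row with r = 1 (the gcd) gives the Bezout coefficients s = -51, t = 56.
Result: 157 · (-51) + 143 · (56) = 1.

gcd(157, 143) = 1; s = -51, t = 56 (check: 157·(-51) + 143·56 = 1).


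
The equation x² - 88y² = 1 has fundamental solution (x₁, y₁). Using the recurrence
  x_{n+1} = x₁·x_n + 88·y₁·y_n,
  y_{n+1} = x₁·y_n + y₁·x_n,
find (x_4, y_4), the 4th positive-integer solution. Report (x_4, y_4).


Step 1: Find the fundamental solution (x₁, y₁) of x² - 88y² = 1.
  Expand √88 as a continued fraction. a₀ = ⌊√88⌋ = 9; iterate m_{k+1} = d_k·a_k − m_k, d_{k+1} = (88 − m_{k+1}²)/d_k, a_{k+1} = ⌊(a₀ + m_{k+1})/d_{k+1}⌋ (starting m₀ = 0, d₀ = 1), with convergents p_k = a_k·p_{k-1} + p_{k-2}, q_k = a_k·q_{k-1} + q_{k-2} (p₋₁ = 1, q₋₁ = 0):
  k = 0: a₀ = 9; p₀/q₀ = 9/1; p₀² − 88·q₀² = 81 − 88 = -7.
  k = 1: m = 9, d = 7, a = ⌊(9 + 9)/7⌋ = 2; p/q = (2·9 + 1)/(2·1 + 0) = 19/2; p² − 88·q² = 361 − 352 = 9.
  k = 2: m = 5, d = 9, a = ⌊(9 + 5)/9⌋ = 1; p/q = (1·19 + 9)/(1·2 + 1) = 28/3; p² − 88·q² = 784 − 792 = -8.
  k = 3: m = 4, d = 8, a = ⌊(9 + 4)/8⌋ = 1; p/q = (1·28 + 19)/(1·3 + 2) = 47/5; p² − 88·q² = 2209 − 2200 = 9.
  k = 4: m = 4, d = 9, a = ⌊(9 + 4)/9⌋ = 1; p/q = (1·47 + 28)/(1·5 + 3) = 75/8; p² − 88·q² = 5625 − 5632 = -7.
  k = 5: m = 5, d = 7, a = ⌊(9 + 5)/7⌋ = 2; p/q = (2·75 + 47)/(2·8 + 5) = 197/21; p² − 88·q² = 38809 − 38808 = 1.
  The first convergent with p² − 88·q² = 1 gives the fundamental solution (x₁, y₁) = (197, 21).
Step 2: Apply the recurrence (x_{n+1}, y_{n+1}) = (x₁x_n + 88y₁y_n, x₁y_n + y₁x_n) repeatedly.
  From (x_1, y_1) = (197, 21): x_2 = 197·197 + 88·21·21 = 77617; y_2 = 197·21 + 21·197 = 8274.
  From (x_2, y_2) = (77617, 8274): x_3 = 197·77617 + 88·21·8274 = 30580901; y_3 = 197·8274 + 21·77617 = 3259935.
  From (x_3, y_3) = (30580901, 3259935): x_4 = 197·30580901 + 88·21·3259935 = 12048797377; y_4 = 197·3259935 + 21·30580901 = 1284406116.
Step 3: Verify x_4² - 88·y_4² = 145173518232002080129 - 145173518232002080128 = 1 (should be 1). ✓

(x_1, y_1) = (197, 21); (x_4, y_4) = (12048797377, 1284406116).


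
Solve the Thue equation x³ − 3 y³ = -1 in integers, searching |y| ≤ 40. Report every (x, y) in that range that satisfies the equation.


The equation is x³ - 3y³ = -1. For fixed y, x³ = 3·y³ − 1, so a solution requires the RHS to be a perfect cube.
Strategy: iterate y from -40 to 40, compute RHS = 3·y³ − 1, and check whether it is a (positive or negative) perfect cube.
Check small values of y:
  y = 0: RHS = -1 = (-1)³ ⇒ x = -1 works.
  y = 1: RHS = 2 is not a perfect cube.
  y = -1: RHS = -4 is not a perfect cube.
  y = 2: RHS = 23 is not a perfect cube.
  y = -2: RHS = -25 is not a perfect cube.
  y = 3: RHS = 80 is not a perfect cube.
  y = -3: RHS = -82 is not a perfect cube.
Continuing the search up to |y| = 40 finds no further solutions beyond those listed.
Collected solutions: (-1, 0).

Solutions (with |y| ≤ 40): (-1, 0).


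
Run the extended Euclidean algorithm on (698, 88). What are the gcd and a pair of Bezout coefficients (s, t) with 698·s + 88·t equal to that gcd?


Euclidean algorithm on (698, 88) — divide until remainder is 0:
  698 = 7 · 88 + 82
  88 = 1 · 82 + 6
  82 = 13 · 6 + 4
  6 = 1 · 4 + 2
  4 = 2 · 2 + 0
gcd(698, 88) = 2.
Track Bezout coefficients alongside the remainders: start with r₀ = 698 = a·1 + b·0 (s = 1, t = 0) and r₁ = 88 = a·0 + b·1 (s = 0, t = 1); each new remainder r_{k+1} = r_{k-1} − q_k·r_k inherits s_{k+1} = s_{k-1} − q_k·s_k, t_{k+1} = t_{k-1} − q_k·t_k, so r_k = a·s_k + b·t_k at every step:
  q = 7: r = 82, s = 1 − 7·0 = 1, t = 0 − 7·1 = -7  (check: 698·1 + 88·(-7) = 82)
  q = 1: r = 6, s = 0 − 1·1 = -1, t = 1 − 1·(-7) = 8  (check: 698·(-1) + 88·8 = 6)
  q = 13: r = 4, s = 1 − 13·(-1) = 14, t = -7 − 13·8 = -111  (check: 698·14 + 88·(-111) = 4)
  q = 1: r = 2, s = -1 − 1·14 = -15, t = 8 − 1·(-111) = 119  (check: 698·(-15) + 88·119 = 2)
The row with r = 2 (the gcd) gives the Bezout coefficients s = -15, t = 119.
Result: 698 · (-15) + 88 · (119) = 2.

gcd(698, 88) = 2; s = -15, t = 119 (check: 698·(-15) + 88·119 = 2).


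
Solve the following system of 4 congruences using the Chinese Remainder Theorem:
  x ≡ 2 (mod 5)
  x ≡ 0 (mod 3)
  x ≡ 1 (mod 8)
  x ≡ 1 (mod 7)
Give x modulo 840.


Product of moduli M = 5 · 3 · 8 · 7 = 840.
Merge one congruence at a time:
  Start: x ≡ 2 (mod 5).
  Combine with x ≡ 0 (mod 3); new modulus lcm = 15.
    Write x = 2 + 5·t and substitute into x ≡ 0 (mod 3): 5·t ≡ 0 − 2 = -2 (mod 3).
    Reduce coefficients mod 3: 2·t ≡ 1 (mod 3).
    The inverse of 2 mod 3 is 2 (since 2·2 = 4 = 1·3 + 1), so t ≡ 2·1 = 2 ≡ 2 (mod 3).
    Then x = 2 + 5·2 = 12, valid modulo lcm(5, 3) = 15: x ≡ 12 (mod 15).
  Combine with x ≡ 1 (mod 8); new modulus lcm = 120.
    Write x = 12 + 15·t and substitute into x ≡ 1 (mod 8): 15·t ≡ 1 − 12 = -11 (mod 8).
    Reduce coefficients mod 8: 7·t ≡ 5 (mod 8).
    The inverse of 7 mod 8 is 7 (since 7·7 = 49 = 6·8 + 1), so t ≡ 7·5 = 35 ≡ 3 (mod 8).
    Then x = 12 + 15·3 = 57, valid modulo lcm(15, 8) = 120: x ≡ 57 (mod 120).
  Combine with x ≡ 1 (mod 7); new modulus lcm = 840.
    Write x = 57 + 120·t and substitute into x ≡ 1 (mod 7): 120·t ≡ 1 − 57 = -56 (mod 7).
    Reduce coefficients mod 7: 1·t ≡ 0 (mod 7).
    So t ≡ 0 (mod 7).
    Then x = 57 + 120·0 = 57, valid modulo lcm(120, 7) = 840: x ≡ 57 (mod 840).
Verify against each original: 57 mod 5 = 2, 57 mod 3 = 0, 57 mod 8 = 1, 57 mod 7 = 1.

x ≡ 57 (mod 840).


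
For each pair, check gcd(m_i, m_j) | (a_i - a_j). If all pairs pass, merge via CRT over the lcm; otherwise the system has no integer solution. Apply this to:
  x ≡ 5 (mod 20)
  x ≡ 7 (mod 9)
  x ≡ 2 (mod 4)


Moduli 20, 9, 4 are not pairwise coprime, so CRT works modulo lcm(m_i) when all pairwise compatibility conditions hold.
Pairwise compatibility: gcd(m_i, m_j) must divide a_i - a_j for every pair.
Merge one congruence at a time:
  Start: x ≡ 5 (mod 20).
  Combine with x ≡ 7 (mod 9): gcd(20, 9) = 1; 7 - 5 = 2, which IS divisible by 1, so compatible.
    Write x = 5 + 20·t and substitute into x ≡ 7 (mod 9): 20·t ≡ 7 − 5 = 2 (mod 9).
    Reduce coefficients mod 9: 2·t ≡ 2 (mod 9).
    The inverse of 2 mod 9 is 5 (since 2·5 = 10 = 1·9 + 1), so t ≡ 5·2 = 10 ≡ 1 (mod 9).
    Then x = 5 + 20·1 = 25, valid modulo lcm(20, 9) = 180: x ≡ 25 (mod 180).
  Combine with x ≡ 2 (mod 4): gcd(180, 4) = 4, and 2 - 25 = -23 is NOT divisible by 4.
    ⇒ system is inconsistent (no integer solution).

No solution (the system is inconsistent).


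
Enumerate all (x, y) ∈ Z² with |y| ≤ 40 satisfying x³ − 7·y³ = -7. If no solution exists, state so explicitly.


The equation is x³ - 7y³ = -7. For fixed y, x³ = 7·y³ − 7, so a solution requires the RHS to be a perfect cube.
Strategy: iterate y from -40 to 40, compute RHS = 7·y³ − 7, and check whether it is a (positive or negative) perfect cube.
Check small values of y:
  y = 0: RHS = -7 is not a perfect cube.
  y = 1: RHS = 0 = (0)³ ⇒ x = 0 works.
  y = -1: RHS = -14 is not a perfect cube.
  y = 2: RHS = 49 is not a perfect cube.
  y = -2: RHS = -63 is not a perfect cube.
  y = 3: RHS = 182 is not a perfect cube.
  y = -3: RHS = -196 is not a perfect cube.
Continuing the search up to |y| = 40 finds no further solutions beyond those listed.
Collected solutions: (0, 1).

Solutions (with |y| ≤ 40): (0, 1).


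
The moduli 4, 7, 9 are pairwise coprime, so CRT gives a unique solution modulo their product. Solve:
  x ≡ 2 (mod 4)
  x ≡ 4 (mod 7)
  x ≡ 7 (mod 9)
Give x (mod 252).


Moduli 4, 7, 9 are pairwise coprime; by CRT there is a unique solution modulo M = 4 · 7 · 9 = 252.
Solve pairwise, accumulating the modulus:
  Start with x ≡ 2 (mod 4).
  Combine with x ≡ 4 (mod 7): since gcd(4, 7) = 1, we get a unique residue mod 28.
    Write x = 2 + 4·t and substitute into x ≡ 4 (mod 7): 4·t ≡ 4 − 2 = 2 (mod 7).
    The inverse of 4 mod 7 is 2 (since 4·2 = 8 = 1·7 + 1), so t ≡ 2·2 = 4 ≡ 4 (mod 7).
    Then x = 2 + 4·4 = 18, valid modulo lcm(4, 7) = 28: x ≡ 18 (mod 28).
  Combine with x ≡ 7 (mod 9): since gcd(28, 9) = 1, we get a unique residue mod 252.
    Write x = 18 + 28·t and substitute into x ≡ 7 (mod 9): 28·t ≡ 7 − 18 = -11 (mod 9).
    Reduce coefficients mod 9: 1·t ≡ 7 (mod 9).
    So t ≡ 7 (mod 9).
    Then x = 18 + 28·7 = 214, valid modulo lcm(28, 9) = 252: x ≡ 214 (mod 252).
Verify: 214 mod 4 = 2 ✓, 214 mod 7 = 4 ✓, 214 mod 9 = 7 ✓.

x ≡ 214 (mod 252).


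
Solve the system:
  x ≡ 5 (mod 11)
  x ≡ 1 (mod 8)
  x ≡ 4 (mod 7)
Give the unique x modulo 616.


Moduli 11, 8, 7 are pairwise coprime; by CRT there is a unique solution modulo M = 11 · 8 · 7 = 616.
Solve pairwise, accumulating the modulus:
  Start with x ≡ 5 (mod 11).
  Combine with x ≡ 1 (mod 8): since gcd(11, 8) = 1, we get a unique residue mod 88.
    Write x = 5 + 11·t and substitute into x ≡ 1 (mod 8): 11·t ≡ 1 − 5 = -4 (mod 8).
    Reduce coefficients mod 8: 3·t ≡ 4 (mod 8).
    The inverse of 3 mod 8 is 3 (since 3·3 = 9 = 1·8 + 1), so t ≡ 3·4 = 12 ≡ 4 (mod 8).
    Then x = 5 + 11·4 = 49, valid modulo lcm(11, 8) = 88: x ≡ 49 (mod 88).
  Combine with x ≡ 4 (mod 7): since gcd(88, 7) = 1, we get a unique residue mod 616.
    Write x = 49 + 88·t and substitute into x ≡ 4 (mod 7): 88·t ≡ 4 − 49 = -45 (mod 7).
    Reduce coefficients mod 7: 4·t ≡ 4 (mod 7).
    The inverse of 4 mod 7 is 2 (since 4·2 = 8 = 1·7 + 1), so t ≡ 2·4 = 8 ≡ 1 (mod 7).
    Then x = 49 + 88·1 = 137, valid modulo lcm(88, 7) = 616: x ≡ 137 (mod 616).
Verify: 137 mod 11 = 5 ✓, 137 mod 8 = 1 ✓, 137 mod 7 = 4 ✓.

x ≡ 137 (mod 616).


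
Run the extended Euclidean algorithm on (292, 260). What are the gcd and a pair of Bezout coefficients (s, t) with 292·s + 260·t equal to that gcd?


Euclidean algorithm on (292, 260) — divide until remainder is 0:
  292 = 1 · 260 + 32
  260 = 8 · 32 + 4
  32 = 8 · 4 + 0
gcd(292, 260) = 4.
Track Bezout coefficients alongside the remainders: start with r₀ = 292 = a·1 + b·0 (s = 1, t = 0) and r₁ = 260 = a·0 + b·1 (s = 0, t = 1); each new remainder r_{k+1} = r_{k-1} − q_k·r_k inherits s_{k+1} = s_{k-1} − q_k·s_k, t_{k+1} = t_{k-1} − q_k·t_k, so r_k = a·s_k + b·t_k at every step:
  q = 1: r = 32, s = 1 − 1·0 = 1, t = 0 − 1·1 = -1  (check: 292·1 + 260·(-1) = 32)
  q = 8: r = 4, s = 0 − 8·1 = -8, t = 1 − 8·(-1) = 9  (check: 292·(-8) + 260·9 = 4)
The row with r = 4 (the gcd) gives the Bezout coefficients s = -8, t = 9.
Result: 292 · (-8) + 260 · (9) = 4.

gcd(292, 260) = 4; s = -8, t = 9 (check: 292·(-8) + 260·9 = 4).


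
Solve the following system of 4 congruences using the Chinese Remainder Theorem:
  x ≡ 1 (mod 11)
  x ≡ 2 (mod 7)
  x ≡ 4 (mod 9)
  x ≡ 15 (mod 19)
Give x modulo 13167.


Product of moduli M = 11 · 7 · 9 · 19 = 13167.
Merge one congruence at a time:
  Start: x ≡ 1 (mod 11).
  Combine with x ≡ 2 (mod 7); new modulus lcm = 77.
    Write x = 1 + 11·t and substitute into x ≡ 2 (mod 7): 11·t ≡ 2 − 1 = 1 (mod 7).
    Reduce coefficients mod 7: 4·t ≡ 1 (mod 7).
    The inverse of 4 mod 7 is 2 (since 4·2 = 8 = 1·7 + 1), so t ≡ 2·1 = 2 ≡ 2 (mod 7).
    Then x = 1 + 11·2 = 23, valid modulo lcm(11, 7) = 77: x ≡ 23 (mod 77).
  Combine with x ≡ 4 (mod 9); new modulus lcm = 693.
    Write x = 23 + 77·t and substitute into x ≡ 4 (mod 9): 77·t ≡ 4 − 23 = -19 (mod 9).
    Reduce coefficients mod 9: 5·t ≡ 8 (mod 9).
    The inverse of 5 mod 9 is 2 (since 5·2 = 10 = 1·9 + 1), so t ≡ 2·8 = 16 ≡ 7 (mod 9).
    Then x = 23 + 77·7 = 562, valid modulo lcm(77, 9) = 693: x ≡ 562 (mod 693).
  Combine with x ≡ 15 (mod 19); new modulus lcm = 13167.
    Write x = 562 + 693·t and substitute into x ≡ 15 (mod 19): 693·t ≡ 15 − 562 = -547 (mod 19).
    Reduce coefficients mod 19: 9·t ≡ 4 (mod 19).
    The inverse of 9 mod 19 is 17 (since 9·17 = 153 = 8·19 + 1), so t ≡ 17·4 = 68 ≡ 11 (mod 19).
    Then x = 562 + 693·11 = 8185, valid modulo lcm(693, 19) = 13167: x ≡ 8185 (mod 13167).
Verify against each original: 8185 mod 11 = 1, 8185 mod 7 = 2, 8185 mod 9 = 4, 8185 mod 19 = 15.

x ≡ 8185 (mod 13167).


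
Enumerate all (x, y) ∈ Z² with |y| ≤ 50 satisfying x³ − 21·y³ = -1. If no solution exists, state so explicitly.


The equation is x³ - 21y³ = -1. For fixed y, x³ = 21·y³ − 1, so a solution requires the RHS to be a perfect cube.
Strategy: iterate y from -50 to 50, compute RHS = 21·y³ − 1, and check whether it is a (positive or negative) perfect cube.
Check small values of y:
  y = 0: RHS = -1 = (-1)³ ⇒ x = -1 works.
  y = 1: RHS = 20 is not a perfect cube.
  y = -1: RHS = -22 is not a perfect cube.
  y = 2: RHS = 167 is not a perfect cube.
  y = -2: RHS = -169 is not a perfect cube.
  y = 3: RHS = 566 is not a perfect cube.
  y = -3: RHS = -568 is not a perfect cube.
Continuing the search up to |y| = 50 finds no further solutions beyond those listed.
Collected solutions: (-1, 0).

Solutions (with |y| ≤ 50): (-1, 0).


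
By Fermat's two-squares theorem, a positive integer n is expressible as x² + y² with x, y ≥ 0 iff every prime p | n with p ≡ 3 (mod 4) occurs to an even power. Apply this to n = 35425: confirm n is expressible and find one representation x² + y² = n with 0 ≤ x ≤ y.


Step 1: Factor n = 35425 = 5^2 · 13 · 109.
Step 2: Check the mod-4 condition on each prime factor: 5 ≡ 1 (mod 4), exponent 2; 13 ≡ 1 (mod 4), exponent 1; 109 ≡ 1 (mod 4), exponent 1.
All primes ≡ 3 (mod 4) appear to even exponent (or don't appear), so by the two-squares theorem n IS expressible as a sum of two squares.
Step 3: Build a representation. Group n = k² · m with k = 5 and m = 13 · 109 = 1417 (a product of primes ≡ 1 (mod 4)); a representation of m scales to one of n via (k·x)² + (k·y)² = k²(x² + y²). Each prime p ≡ 1 (mod 4) is itself a sum of two squares; find a² by testing p − a² for a perfect square:
  13: 13 − 1² = 12, 13 − 2² = 9 = 3² ⇒ 13 = 2² + 3².
  109: 109 − 1² = 108, 109 − 2² = 105, 109 − 3² = 100 = 10² ⇒ 109 = 3² + 10².
  Combine using the Brahmagupta–Fibonacci identity (a² + b²)(c² + d²) = (ac − bd)² + (ad + bc)² = (ac + bd)² + (ad − bc)²:
  13 · 109 = 1417: from (2² + 3²)(3² + 10²), take (2·3 − 3·10, 2·10 + 3·3) = (6 − 30, 20 + 9) = (-24, 29); dropping signs (only squares matter) gives (24, 29); check 24² + 29² = 576 + 841 = 1417 ✓.
  Scale by k = 5: (5·24, 5·29) = (120, 145).
Step 4: Order so x ≤ y and verify: 120² + 145² = 14400 + 21025 = 35425 = n. ✓

n = 35425 = 120² + 145² (one valid representation with x ≤ y).


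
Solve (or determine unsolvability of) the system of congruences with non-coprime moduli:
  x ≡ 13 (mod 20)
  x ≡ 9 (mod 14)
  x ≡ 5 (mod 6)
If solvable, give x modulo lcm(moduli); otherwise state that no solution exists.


Moduli 20, 14, 6 are not pairwise coprime, so CRT works modulo lcm(m_i) when all pairwise compatibility conditions hold.
Pairwise compatibility: gcd(m_i, m_j) must divide a_i - a_j for every pair.
Merge one congruence at a time:
  Start: x ≡ 13 (mod 20).
  Combine with x ≡ 9 (mod 14): gcd(20, 14) = 2; 9 - 13 = -4, which IS divisible by 2, so compatible.
    Write x = 13 + 20·t and substitute into x ≡ 9 (mod 14): 20·t ≡ 9 − 13 = -4 (mod 14).
    Divide the congruence (and modulus) by g = 2: 10·t ≡ -2 (mod 7).
    Reduce coefficients mod 7: 3·t ≡ 5 (mod 7).
    The inverse of 3 mod 7 is 5 (since 3·5 = 15 = 2·7 + 1), so t ≡ 5·5 = 25 ≡ 4 (mod 7).
    Then x = 13 + 20·4 = 93, valid modulo lcm(20, 14) = 140: x ≡ 93 (mod 140).
  Combine with x ≡ 5 (mod 6): gcd(140, 6) = 2; 5 - 93 = -88, which IS divisible by 2, so compatible.
    Write x = 93 + 140·t and substitute into x ≡ 5 (mod 6): 140·t ≡ 5 − 93 = -88 (mod 6).
    Divide the congruence (and modulus) by g = 2: 70·t ≡ -44 (mod 3).
    Reduce coefficients mod 3: 1·t ≡ 1 (mod 3).
    So t ≡ 1 (mod 3).
    Then x = 93 + 140·1 = 233, valid modulo lcm(140, 6) = 420: x ≡ 233 (mod 420).
Verify: 233 mod 20 = 13, 233 mod 14 = 9, 233 mod 6 = 5.

x ≡ 233 (mod 420).
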